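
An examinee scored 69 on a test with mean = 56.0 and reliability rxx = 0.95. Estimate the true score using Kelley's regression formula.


T_est = rxx * X + (1 - rxx) * mean
T_est = 0.95 * 69 + 0.05 * 56.0
T_est = 65.55 + 2.8
T_est = 68.35

68.35


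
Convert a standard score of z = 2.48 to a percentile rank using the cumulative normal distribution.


CDF(z) = 0.5 * (1 + erf(z/sqrt(2)))
erf(1.7536) = 0.9869
CDF = 0.9934
Percentile rank = 0.9934 * 100 = 99.34

99.34


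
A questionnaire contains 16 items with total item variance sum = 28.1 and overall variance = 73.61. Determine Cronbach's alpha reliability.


alpha = (k/(k-1)) * (1 - sum(si^2)/s_total^2)
= (16/15) * (1 - 28.1/73.61)
alpha = 0.6595

0.6595


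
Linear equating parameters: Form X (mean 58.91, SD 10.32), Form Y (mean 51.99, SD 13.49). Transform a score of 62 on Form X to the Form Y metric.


slope = SD_Y / SD_X = 13.49 / 10.32 ~ 1.3072
intercept = mean_Y - slope * mean_X = 51.99 - (13.49 / 10.32) * 58.91 ~ -25.0154
Y = slope * X + intercept. To avoid rounding drift from the rounded slope/intercept, evaluate the equivalent form Y = mean_Y + SD_Y * (X - mean_X) / SD_X at full precision:
Y = 51.99 + 13.49 * (62 - 58.91) / 10.32
Y = 51.99 + 13.49 * 3.09 / 10.32
Y = 51.99 + 41.6841 / 10.32
Y = 51.99 + 4.0392
Y = 56.0292

56.0292


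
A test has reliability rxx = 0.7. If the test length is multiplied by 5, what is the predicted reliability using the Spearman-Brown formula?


r_new = (n * rxx) / (1 + (n-1) * rxx)
r_new = (5 * 0.7) / (1 + 4 * 0.7)
r_new = 3.5 / 3.8
r_new = 0.9211

0.9211


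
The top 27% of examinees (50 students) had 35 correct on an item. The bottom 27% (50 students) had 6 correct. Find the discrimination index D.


p_upper = 35/50 = 0.7
p_lower = 6/50 = 0.12
D = 0.7 - 0.12 = 0.58

0.58


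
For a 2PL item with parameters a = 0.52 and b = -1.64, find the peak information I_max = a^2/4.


For 2PL, max info at theta = b = -1.64
I_max = a^2 / 4 = 0.52^2 / 4
= 0.2704 / 4
I_max = 0.0676

0.0676


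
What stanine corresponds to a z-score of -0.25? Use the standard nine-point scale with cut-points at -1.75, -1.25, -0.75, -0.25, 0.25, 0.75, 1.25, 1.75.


Stanine boundaries: [-1.75, -1.25, -0.75, -0.25, 0.25, 0.75, 1.25, 1.75]
z = -0.25
Check each boundary:
  z >= -1.75 -> could be stanine 2
  z >= -1.25 -> could be stanine 3
  z >= -0.75 -> could be stanine 4
  z >= -0.25 -> could be stanine 5
  z < 0.25
  z < 0.75
  z < 1.25
  z < 1.75
Highest qualifying boundary gives stanine = 5

5


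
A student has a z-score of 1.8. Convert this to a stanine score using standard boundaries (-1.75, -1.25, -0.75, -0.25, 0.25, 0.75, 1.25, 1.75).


Stanine boundaries: [-1.75, -1.25, -0.75, -0.25, 0.25, 0.75, 1.25, 1.75]
z = 1.8
Check each boundary:
  z >= -1.75 -> could be stanine 2
  z >= -1.25 -> could be stanine 3
  z >= -0.75 -> could be stanine 4
  z >= -0.25 -> could be stanine 5
  z >= 0.25 -> could be stanine 6
  z >= 0.75 -> could be stanine 7
  z >= 1.25 -> could be stanine 8
  z >= 1.75 -> could be stanine 9
Highest qualifying boundary gives stanine = 9

9


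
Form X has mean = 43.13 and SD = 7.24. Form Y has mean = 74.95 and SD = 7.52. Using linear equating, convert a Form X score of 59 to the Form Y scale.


slope = SD_Y / SD_X = 7.52 / 7.24 ~ 1.0387
intercept = mean_Y - slope * mean_X = 74.95 - (7.52 / 7.24) * 43.13 ~ 30.152
Y = slope * X + intercept. To avoid rounding drift from the rounded slope/intercept, evaluate the equivalent form Y = mean_Y + SD_Y * (X - mean_X) / SD_X at full precision:
Y = 74.95 + 7.52 * (59 - 43.13) / 7.24
Y = 74.95 + 7.52 * 15.87 / 7.24
Y = 74.95 + 119.3424 / 7.24
Y = 74.95 + 16.4838
Y = 91.4338

91.4338


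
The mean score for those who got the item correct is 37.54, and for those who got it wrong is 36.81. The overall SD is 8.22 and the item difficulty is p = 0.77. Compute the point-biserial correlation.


q = 1 - p = 0.23
rpb = ((M1 - M0) / SD) * sqrt(p * q)
rpb = ((37.54 - 36.81) / 8.22) * sqrt(0.77 * 0.23)
rpb = 0.0374

0.0374


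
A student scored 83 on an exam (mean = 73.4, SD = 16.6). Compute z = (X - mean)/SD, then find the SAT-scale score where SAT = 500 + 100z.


z = (X - mean) / SD = (83 - 73.4) / 16.6
z = 9.6 / 16.6
z = 0.5783
SAT-scale = SAT = 500 + 100z
Carry z at full precision (z = 9.6 / 16.6) into the conversion:
SAT-scale = 500 + 100 * (9.6 / 16.6) = 500 + 960 / 16.6
SAT-scale = 500 + 57.8313
SAT-scale = 557.8313

557.8313


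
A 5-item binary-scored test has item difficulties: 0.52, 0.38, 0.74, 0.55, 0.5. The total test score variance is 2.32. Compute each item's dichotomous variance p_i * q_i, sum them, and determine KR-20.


For each item, compute p_i * q_i:
  Item 1: 0.52 * 0.48 = 0.2496
  Item 2: 0.38 * 0.62 = 0.2356
  Item 3: 0.74 * 0.26 = 0.1924
  Item 4: 0.55 * 0.45 = 0.2475
  Item 5: 0.5 * 0.5 = 0.25
Sum(p_i * q_i) = 0.2496 + 0.2356 + 0.1924 + 0.2475 + 0.25 = 1.1751
KR-20 = (k/(k-1)) * (1 - Sum(p_i*q_i) / Var_total)
= (5/4) * (1 - 1.1751/2.32)
= 1.25 * 0.4935
KR-20 = 0.6169

0.6169


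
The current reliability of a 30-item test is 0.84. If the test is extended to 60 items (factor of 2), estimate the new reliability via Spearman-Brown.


r_new = (n * rxx) / (1 + (n-1) * rxx)
r_new = (2 * 0.84) / (1 + 1 * 0.84)
r_new = 1.68 / 1.84
r_new = 0.913

0.913


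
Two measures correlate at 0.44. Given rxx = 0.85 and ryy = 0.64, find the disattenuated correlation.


r_corrected = rxy / sqrt(rxx * ryy)
= 0.44 / sqrt(0.85 * 0.64)
= 0.44 / sqrt(0.544)
= 0.44 / 0.737564
r_corrected = 0.5966

0.5966


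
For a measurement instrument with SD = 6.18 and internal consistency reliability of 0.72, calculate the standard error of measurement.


SEM = SD * sqrt(1 - rxx)
SEM = 6.18 * sqrt(1 - 0.72)
SEM = 6.18 * sqrt(0.28) = 6.18 * 0.52915
SEM = 3.2701

3.2701


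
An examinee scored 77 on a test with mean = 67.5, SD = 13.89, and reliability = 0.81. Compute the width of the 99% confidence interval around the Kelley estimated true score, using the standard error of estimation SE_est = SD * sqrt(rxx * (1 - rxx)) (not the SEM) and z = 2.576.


True score estimate = 0.81*77 + 0.19*67.5 = 75.195
SE_est = SD * sqrt(rxx * (1 - rxx)) = 13.89 * sqrt(0.81 * 0.19) = 13.89 * sqrt(0.1539) = 5.44906
CI = T_est +/- z * SE_est, so width = 2 * z * SE_est = 2 * 2.576 * 5.44906
Width = 28.0736

28.0736


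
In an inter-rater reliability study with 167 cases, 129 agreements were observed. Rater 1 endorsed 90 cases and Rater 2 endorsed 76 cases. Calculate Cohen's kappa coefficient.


P_o = 129/167 = 0.772455
P_e = (90*76 + 77*91) / 27889 = 0.496504
kappa = (P_o - P_e) / (1 - P_e)
kappa = (0.772455 - 0.496504) / (1 - 0.496504)
kappa = 0.5481

0.5481


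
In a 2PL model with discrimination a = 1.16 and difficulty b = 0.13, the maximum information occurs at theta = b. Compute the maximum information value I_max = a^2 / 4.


For 2PL, max info at theta = b = 0.13
I_max = a^2 / 4 = 1.16^2 / 4
= 1.3456 / 4
I_max = 0.3364

0.3364


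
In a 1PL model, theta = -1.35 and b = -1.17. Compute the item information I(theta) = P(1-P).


P = 1/(1+exp(-(-1.35--1.17))) = 0.4551
I = P*(1-P) = 0.4551 * 0.5449
I = 0.248

0.248


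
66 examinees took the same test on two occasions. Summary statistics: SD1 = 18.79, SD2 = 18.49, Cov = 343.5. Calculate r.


r = cov(X,Y) / (SD_X * SD_Y)
r = 343.5 / (18.79 * 18.49)
r = 343.5 / 347.4271
r = 0.9887

0.9887


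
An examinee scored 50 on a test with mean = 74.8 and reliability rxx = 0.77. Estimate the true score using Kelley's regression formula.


T_est = rxx * X + (1 - rxx) * mean
T_est = 0.77 * 50 + 0.23 * 74.8
T_est = 38.5 + 17.204
T_est = 55.704

55.704


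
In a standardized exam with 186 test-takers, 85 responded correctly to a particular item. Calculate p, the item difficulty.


Item difficulty p = number correct / total examinees
p = 85 / 186
p = 0.457

0.457


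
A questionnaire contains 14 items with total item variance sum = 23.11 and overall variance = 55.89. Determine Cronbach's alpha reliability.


alpha = (k/(k-1)) * (1 - sum(si^2)/s_total^2)
= (14/13) * (1 - 23.11/55.89)
alpha = 0.6316

0.6316


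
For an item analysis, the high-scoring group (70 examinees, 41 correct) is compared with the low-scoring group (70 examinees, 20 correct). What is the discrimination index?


p_upper = 41/70 = 0.5857
p_lower = 20/70 = 0.2857
D = 0.5857 - 0.2857 = 0.3

0.3


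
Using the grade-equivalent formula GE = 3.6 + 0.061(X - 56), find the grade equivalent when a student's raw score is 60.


raw - median = 60 - 56 = 4
slope * diff = 0.061 * 4 = 0.244
GE = 3.6 + 0.244
GE = 3.844

3.844


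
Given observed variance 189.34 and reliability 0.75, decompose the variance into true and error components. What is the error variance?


var_true = rxx * var_obs = 0.75 * 189.34 = 142.005
var_error = var_obs - var_true
var_error = 189.34 - 142.005
var_error = 47.335

47.335


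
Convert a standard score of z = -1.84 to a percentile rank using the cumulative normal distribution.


CDF(z) = 0.5 * (1 + erf(z/sqrt(2)))
erf(-1.3011) = -0.9342
CDF = 0.0329
Percentile rank = 0.0329 * 100 = 3.29

3.29


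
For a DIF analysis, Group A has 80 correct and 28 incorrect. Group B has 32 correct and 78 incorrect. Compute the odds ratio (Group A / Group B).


Odds_A = 80/28 = 2.8571
Odds_B = 32/78 = 0.4103
OR = Odds_A / Odds_B = 2.8571 / 0.4103
Exactly, OR = (80 * 78) / (28 * 32) = 6240 / 896
OR = 6.9643

6.9643


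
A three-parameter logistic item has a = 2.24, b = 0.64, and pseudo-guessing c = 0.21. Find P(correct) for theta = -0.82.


logit = 2.24*(-0.82 - 0.64) = -3.2704
P* = 1/(1 + exp(--3.2704)) = 0.0366
P = 0.21 + (1 - 0.21) * 0.0366
P = 0.2389

0.2389


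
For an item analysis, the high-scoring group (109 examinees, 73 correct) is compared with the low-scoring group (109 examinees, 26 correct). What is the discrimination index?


p_upper = 73/109 = 0.6697
p_lower = 26/109 = 0.2385
D = 0.6697 - 0.2385 = 0.4312

0.4312


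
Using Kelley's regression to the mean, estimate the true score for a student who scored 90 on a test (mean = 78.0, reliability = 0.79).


T_est = rxx * X + (1 - rxx) * mean
T_est = 0.79 * 90 + 0.21 * 78.0
T_est = 71.1 + 16.38
T_est = 87.48

87.48


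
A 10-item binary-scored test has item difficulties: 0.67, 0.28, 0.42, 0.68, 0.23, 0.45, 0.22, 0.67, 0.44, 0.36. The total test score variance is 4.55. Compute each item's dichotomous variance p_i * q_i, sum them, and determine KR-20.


For each item, compute p_i * q_i:
  Item 1: 0.67 * 0.33 = 0.2211
  Item 2: 0.28 * 0.72 = 0.2016
  Item 3: 0.42 * 0.58 = 0.2436
  Item 4: 0.68 * 0.32 = 0.2176
  Item 5: 0.23 * 0.77 = 0.1771
  Item 6: 0.45 * 0.55 = 0.2475
  Item 7: 0.22 * 0.78 = 0.1716
  Item 8: 0.67 * 0.33 = 0.2211
  Item 9: 0.44 * 0.56 = 0.2464
  Item 10: 0.36 * 0.64 = 0.2304
Sum(p_i * q_i) = 0.2211 + 0.2016 + 0.2436 + 0.2176 + 0.1771 + 0.2475 + 0.1716 + 0.2211 + 0.2464 + 0.2304 = 2.178
KR-20 = (k/(k-1)) * (1 - Sum(p_i*q_i) / Var_total)
= (10/9) * (1 - 2.178/4.55)
= 1.1111 * 0.5213
KR-20 = 0.5792

0.5792


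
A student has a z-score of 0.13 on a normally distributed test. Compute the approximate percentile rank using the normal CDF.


CDF(z) = 0.5 * (1 + erf(z/sqrt(2)))
erf(0.0919) = 0.1034
CDF = 0.5517
Percentile rank = 0.5517 * 100 = 55.17

55.17


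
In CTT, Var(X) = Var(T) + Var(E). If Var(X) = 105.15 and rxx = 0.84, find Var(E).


var_true = rxx * var_obs = 0.84 * 105.15 = 88.326
var_error = var_obs - var_true
var_error = 105.15 - 88.326
var_error = 16.824

16.824


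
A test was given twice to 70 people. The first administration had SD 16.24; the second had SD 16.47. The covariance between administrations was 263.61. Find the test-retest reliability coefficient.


r = cov(X,Y) / (SD_X * SD_Y)
r = 263.61 / (16.24 * 16.47)
r = 263.61 / 267.4728
r = 0.9856

0.9856


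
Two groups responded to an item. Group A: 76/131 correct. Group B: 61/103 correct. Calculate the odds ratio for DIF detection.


Odds_A = 76/55 = 1.3818
Odds_B = 61/42 = 1.4524
OR = Odds_A / Odds_B = 1.3818 / 1.4524
Exactly, OR = (76 * 42) / (55 * 61) = 3192 / 3355
OR = 0.9514

0.9514


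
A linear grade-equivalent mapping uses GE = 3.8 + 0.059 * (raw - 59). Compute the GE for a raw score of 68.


raw - median = 68 - 59 = 9
slope * diff = 0.059 * 9 = 0.531
GE = 3.8 + 0.531
GE = 4.331

4.331


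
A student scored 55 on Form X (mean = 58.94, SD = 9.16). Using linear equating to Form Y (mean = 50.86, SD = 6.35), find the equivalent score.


slope = SD_Y / SD_X = 6.35 / 9.16 ~ 0.6932
intercept = mean_Y - slope * mean_X = 50.86 - (6.35 / 9.16) * 58.94 ~ 10.0009
Y = slope * X + intercept. To avoid rounding drift from the rounded slope/intercept, evaluate the equivalent form Y = mean_Y + SD_Y * (X - mean_X) / SD_X at full precision:
Y = 50.86 + 6.35 * (55 - 58.94) / 9.16
Y = 50.86 - 6.35 * 3.94 / 9.16
Y = 50.86 - 25.019 / 9.16
Y = 50.86 - 2.7313
Y = 48.1287

48.1287


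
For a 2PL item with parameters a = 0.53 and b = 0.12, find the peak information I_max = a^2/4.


For 2PL, max info at theta = b = 0.12
I_max = a^2 / 4 = 0.53^2 / 4
= 0.2809 / 4
I_max = 0.0702

0.0702


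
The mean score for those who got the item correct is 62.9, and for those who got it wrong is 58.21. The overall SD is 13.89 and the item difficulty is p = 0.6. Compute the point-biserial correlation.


q = 1 - p = 0.4
rpb = ((M1 - M0) / SD) * sqrt(p * q)
rpb = ((62.9 - 58.21) / 13.89) * sqrt(0.6 * 0.4)
rpb = 0.1654

0.1654


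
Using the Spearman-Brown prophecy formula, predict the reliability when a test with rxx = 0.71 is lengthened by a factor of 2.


r_new = (n * rxx) / (1 + (n-1) * rxx)
r_new = (2 * 0.71) / (1 + 1 * 0.71)
r_new = 1.42 / 1.71
r_new = 0.8304

0.8304


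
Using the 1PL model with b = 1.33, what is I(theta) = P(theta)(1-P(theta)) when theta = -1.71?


P = 1/(1+exp(-(-1.71-1.33))) = 0.0457
I = P*(1-P) = 0.0457 * 0.9543
I = 0.0436

0.0436


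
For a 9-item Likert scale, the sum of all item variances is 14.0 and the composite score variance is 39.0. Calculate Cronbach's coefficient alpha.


alpha = (k/(k-1)) * (1 - sum(si^2)/s_total^2)
= (9/8) * (1 - 14.0/39.0)
alpha = 0.7212

0.7212


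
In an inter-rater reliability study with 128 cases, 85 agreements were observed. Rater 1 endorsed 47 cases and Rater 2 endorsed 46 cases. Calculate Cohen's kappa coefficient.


P_o = 85/128 = 0.664062
P_e = (47*46 + 81*82) / 16384 = 0.537354
kappa = (P_o - P_e) / (1 - P_e)
kappa = (0.664062 - 0.537354) / (1 - 0.537354)
kappa = 0.2739

0.2739


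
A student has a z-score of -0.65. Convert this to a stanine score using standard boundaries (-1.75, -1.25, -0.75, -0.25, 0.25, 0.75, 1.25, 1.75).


Stanine boundaries: [-1.75, -1.25, -0.75, -0.25, 0.25, 0.75, 1.25, 1.75]
z = -0.65
Check each boundary:
  z >= -1.75 -> could be stanine 2
  z >= -1.25 -> could be stanine 3
  z >= -0.75 -> could be stanine 4
  z < -0.25
  z < 0.25
  z < 0.75
  z < 1.25
  z < 1.75
Highest qualifying boundary gives stanine = 4

4


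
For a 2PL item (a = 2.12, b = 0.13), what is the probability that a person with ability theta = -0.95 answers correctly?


a*(theta - b) = 2.12 * (-0.95 - 0.13) = -2.2896
exp(--2.2896) = 9.871
P = 1 / (1 + 9.871)
P = 0.092

0.092


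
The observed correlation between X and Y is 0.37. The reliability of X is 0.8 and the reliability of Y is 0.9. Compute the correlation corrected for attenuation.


r_corrected = rxy / sqrt(rxx * ryy)
= 0.37 / sqrt(0.8 * 0.9)
= 0.37 / sqrt(0.72)
= 0.37 / 0.848528
r_corrected = 0.436

0.436


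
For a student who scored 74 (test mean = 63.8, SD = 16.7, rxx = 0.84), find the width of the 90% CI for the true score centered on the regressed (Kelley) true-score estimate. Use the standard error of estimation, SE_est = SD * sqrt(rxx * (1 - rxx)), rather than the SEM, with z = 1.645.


True score estimate = 0.84*74 + 0.16*63.8 = 72.368
SE_est = SD * sqrt(rxx * (1 - rxx)) = 16.7 * sqrt(0.84 * 0.16) = 16.7 * sqrt(0.1344) = 6.122321
CI = T_est +/- z * SE_est, so width = 2 * z * SE_est = 2 * 1.645 * 6.122321
Width = 20.1424

20.1424


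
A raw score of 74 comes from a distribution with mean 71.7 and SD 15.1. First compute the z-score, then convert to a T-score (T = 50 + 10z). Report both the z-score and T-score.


z = (X - mean) / SD = (74 - 71.7) / 15.1
z = 2.3 / 15.1
z = 0.1523
T-score = T = 50 + 10z
Carry z at full precision (z = 2.3 / 15.1) into the conversion:
T-score = 50 + 10 * (2.3 / 15.1) = 50 + 23 / 15.1
T-score = 50 + 1.5232
T-score = 51.5232

51.5232


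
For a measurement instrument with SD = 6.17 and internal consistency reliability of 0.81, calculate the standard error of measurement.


SEM = SD * sqrt(1 - rxx)
SEM = 6.17 * sqrt(1 - 0.81)
SEM = 6.17 * sqrt(0.19) = 6.17 * 0.43589
SEM = 2.6894

2.6894


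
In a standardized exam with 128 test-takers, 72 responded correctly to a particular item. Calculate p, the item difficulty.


Item difficulty p = number correct / total examinees
p = 72 / 128
p = 0.5625

0.5625


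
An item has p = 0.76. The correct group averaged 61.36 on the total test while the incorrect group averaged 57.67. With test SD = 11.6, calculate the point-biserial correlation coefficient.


q = 1 - p = 0.24
rpb = ((M1 - M0) / SD) * sqrt(p * q)
rpb = ((61.36 - 57.67) / 11.6) * sqrt(0.76 * 0.24)
rpb = 0.1359

0.1359


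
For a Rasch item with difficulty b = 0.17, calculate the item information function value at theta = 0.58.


P = 1/(1+exp(-(0.58-0.17))) = 0.6011
I = P*(1-P) = 0.6011 * 0.3989
I = 0.2398

0.2398


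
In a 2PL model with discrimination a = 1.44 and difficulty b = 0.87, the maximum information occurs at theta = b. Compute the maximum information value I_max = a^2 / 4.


For 2PL, max info at theta = b = 0.87
I_max = a^2 / 4 = 1.44^2 / 4
= 2.0736 / 4
I_max = 0.5184

0.5184


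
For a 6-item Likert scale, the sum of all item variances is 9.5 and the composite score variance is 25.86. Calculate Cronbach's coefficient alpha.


alpha = (k/(k-1)) * (1 - sum(si^2)/s_total^2)
= (6/5) * (1 - 9.5/25.86)
alpha = 0.7592

0.7592


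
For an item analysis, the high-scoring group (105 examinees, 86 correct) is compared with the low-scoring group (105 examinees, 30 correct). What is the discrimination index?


p_upper = 86/105 = 0.819
p_lower = 30/105 = 0.2857
D = 0.819 - 0.2857 = 0.5333

0.5333


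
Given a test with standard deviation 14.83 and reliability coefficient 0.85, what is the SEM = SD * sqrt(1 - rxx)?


SEM = SD * sqrt(1 - rxx)
SEM = 14.83 * sqrt(1 - 0.85)
SEM = 14.83 * sqrt(0.15) = 14.83 * 0.387298
SEM = 5.7436

5.7436


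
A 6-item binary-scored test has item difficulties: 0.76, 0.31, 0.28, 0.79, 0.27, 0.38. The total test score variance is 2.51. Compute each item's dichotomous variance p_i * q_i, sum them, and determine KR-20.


For each item, compute p_i * q_i:
  Item 1: 0.76 * 0.24 = 0.1824
  Item 2: 0.31 * 0.69 = 0.2139
  Item 3: 0.28 * 0.72 = 0.2016
  Item 4: 0.79 * 0.21 = 0.1659
  Item 5: 0.27 * 0.73 = 0.1971
  Item 6: 0.38 * 0.62 = 0.2356
Sum(p_i * q_i) = 0.1824 + 0.2139 + 0.2016 + 0.1659 + 0.1971 + 0.2356 = 1.1965
KR-20 = (k/(k-1)) * (1 - Sum(p_i*q_i) / Var_total)
= (6/5) * (1 - 1.1965/2.51)
= 1.2 * 0.5233
KR-20 = 0.628

0.628


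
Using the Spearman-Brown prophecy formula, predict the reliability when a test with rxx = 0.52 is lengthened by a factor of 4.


r_new = (n * rxx) / (1 + (n-1) * rxx)
r_new = (4 * 0.52) / (1 + 3 * 0.52)
r_new = 2.08 / 2.56
r_new = 0.8125

0.8125


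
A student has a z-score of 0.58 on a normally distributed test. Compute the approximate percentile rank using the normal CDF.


CDF(z) = 0.5 * (1 + erf(z/sqrt(2)))
erf(0.4101) = 0.4381
CDF = 0.719
Percentile rank = 0.719 * 100 = 71.9

71.9


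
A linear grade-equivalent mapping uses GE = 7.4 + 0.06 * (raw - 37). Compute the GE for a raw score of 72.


raw - median = 72 - 37 = 35
slope * diff = 0.06 * 35 = 2.1
GE = 7.4 + 2.1
GE = 9.5

9.5


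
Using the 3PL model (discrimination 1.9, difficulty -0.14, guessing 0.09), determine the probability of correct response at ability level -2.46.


logit = 1.9*(-2.46 - -0.14) = -4.408
P* = 1/(1 + exp(--4.408)) = 0.012
P = 0.09 + (1 - 0.09) * 0.012
P = 0.1009

0.1009


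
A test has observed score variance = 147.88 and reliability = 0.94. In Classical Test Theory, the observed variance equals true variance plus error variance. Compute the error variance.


var_true = rxx * var_obs = 0.94 * 147.88 = 139.0072
var_error = var_obs - var_true
var_error = 147.88 - 139.0072
var_error = 8.8728

8.8728


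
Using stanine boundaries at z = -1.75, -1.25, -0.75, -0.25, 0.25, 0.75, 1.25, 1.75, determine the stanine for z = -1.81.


Stanine boundaries: [-1.75, -1.25, -0.75, -0.25, 0.25, 0.75, 1.25, 1.75]
z = -1.81
Check each boundary:
  z < -1.75
  z < -1.25
  z < -0.75
  z < -0.25
  z < 0.25
  z < 0.75
  z < 1.25
  z < 1.75
Highest qualifying boundary gives stanine = 1

1


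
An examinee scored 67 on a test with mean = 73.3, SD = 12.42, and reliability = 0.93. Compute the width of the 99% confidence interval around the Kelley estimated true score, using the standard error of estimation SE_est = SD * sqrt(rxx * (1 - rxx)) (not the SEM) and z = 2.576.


True score estimate = 0.93*67 + 0.07*73.3 = 67.441
SE_est = SD * sqrt(rxx * (1 - rxx)) = 12.42 * sqrt(0.93 * 0.07) = 12.42 * sqrt(0.0651) = 3.168926
CI = T_est +/- z * SE_est, so width = 2 * z * SE_est = 2 * 2.576 * 3.168926
Width = 16.3263

16.3263


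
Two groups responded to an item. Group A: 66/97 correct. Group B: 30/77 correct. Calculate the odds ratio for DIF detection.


Odds_A = 66/31 = 2.129
Odds_B = 30/47 = 0.6383
OR = Odds_A / Odds_B = 2.129 / 0.6383
Exactly, OR = (66 * 47) / (31 * 30) = 3102 / 930
OR = 3.3355

3.3355


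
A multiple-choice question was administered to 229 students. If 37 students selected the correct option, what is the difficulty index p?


Item difficulty p = number correct / total examinees
p = 37 / 229
p = 0.1616

0.1616


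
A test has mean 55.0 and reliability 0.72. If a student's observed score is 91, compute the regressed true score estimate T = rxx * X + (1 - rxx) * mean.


T_est = rxx * X + (1 - rxx) * mean
T_est = 0.72 * 91 + 0.28 * 55.0
T_est = 65.52 + 15.4
T_est = 80.92

80.92


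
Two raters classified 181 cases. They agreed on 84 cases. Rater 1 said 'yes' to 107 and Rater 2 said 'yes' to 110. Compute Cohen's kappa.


P_o = 84/181 = 0.464088
P_e = (107*110 + 74*71) / 32761 = 0.519642
kappa = (P_o - P_e) / (1 - P_e)
kappa = (0.464088 - 0.519642) / (1 - 0.519642)
kappa = -0.1157

-0.1157


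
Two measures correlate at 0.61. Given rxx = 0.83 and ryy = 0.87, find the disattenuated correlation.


r_corrected = rxy / sqrt(rxx * ryy)
= 0.61 / sqrt(0.83 * 0.87)
= 0.61 / sqrt(0.7221)
= 0.61 / 0.849765
r_corrected = 0.7178

0.7178


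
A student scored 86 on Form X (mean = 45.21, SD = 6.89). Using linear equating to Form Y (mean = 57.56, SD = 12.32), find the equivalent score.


slope = SD_Y / SD_X = 12.32 / 6.89 ~ 1.7881
intercept = mean_Y - slope * mean_X = 57.56 - (12.32 / 6.89) * 45.21 ~ -23.2799
Y = slope * X + intercept. To avoid rounding drift from the rounded slope/intercept, evaluate the equivalent form Y = mean_Y + SD_Y * (X - mean_X) / SD_X at full precision:
Y = 57.56 + 12.32 * (86 - 45.21) / 6.89
Y = 57.56 + 12.32 * 40.79 / 6.89
Y = 57.56 + 502.5328 / 6.89
Y = 57.56 + 72.9365
Y = 130.4965

130.4965


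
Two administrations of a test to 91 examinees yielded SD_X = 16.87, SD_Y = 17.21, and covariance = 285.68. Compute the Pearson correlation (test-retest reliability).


r = cov(X,Y) / (SD_X * SD_Y)
r = 285.68 / (16.87 * 17.21)
r = 285.68 / 290.3327
r = 0.984

0.984


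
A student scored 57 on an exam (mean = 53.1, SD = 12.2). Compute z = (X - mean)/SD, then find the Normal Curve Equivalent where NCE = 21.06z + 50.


z = (X - mean) / SD = (57 - 53.1) / 12.2
z = 3.9 / 12.2
z = 0.3197
NCE = NCE = 21.06z + 50
Carry z at full precision (z = 3.9 / 12.2) into the conversion:
NCE = 21.06 * (3.9 / 12.2) + 50 = 82.134 / 12.2 + 50
NCE = 6.7323 + 50
NCE = 56.7323

56.7323


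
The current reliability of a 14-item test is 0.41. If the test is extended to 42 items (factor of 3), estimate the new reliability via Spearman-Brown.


r_new = (n * rxx) / (1 + (n-1) * rxx)
r_new = (3 * 0.41) / (1 + 2 * 0.41)
r_new = 1.23 / 1.82
r_new = 0.6758

0.6758


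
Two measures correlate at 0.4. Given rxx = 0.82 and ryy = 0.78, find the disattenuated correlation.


r_corrected = rxy / sqrt(rxx * ryy)
= 0.4 / sqrt(0.82 * 0.78)
= 0.4 / sqrt(0.6396)
= 0.4 / 0.79975
r_corrected = 0.5002

0.5002


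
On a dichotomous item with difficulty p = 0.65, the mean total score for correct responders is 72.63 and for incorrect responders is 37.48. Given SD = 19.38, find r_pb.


q = 1 - p = 0.35
rpb = ((M1 - M0) / SD) * sqrt(p * q)
rpb = ((72.63 - 37.48) / 19.38) * sqrt(0.65 * 0.35)
rpb = 0.8651

0.8651


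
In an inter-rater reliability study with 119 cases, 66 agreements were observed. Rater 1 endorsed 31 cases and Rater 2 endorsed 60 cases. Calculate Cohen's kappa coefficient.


P_o = 66/119 = 0.554622
P_e = (31*60 + 88*59) / 14161 = 0.497987
kappa = (P_o - P_e) / (1 - P_e)
kappa = (0.554622 - 0.497987) / (1 - 0.497987)
kappa = 0.1128

0.1128


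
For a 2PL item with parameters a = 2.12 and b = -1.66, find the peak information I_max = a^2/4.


For 2PL, max info at theta = b = -1.66
I_max = a^2 / 4 = 2.12^2 / 4
= 4.4944 / 4
I_max = 1.1236

1.1236


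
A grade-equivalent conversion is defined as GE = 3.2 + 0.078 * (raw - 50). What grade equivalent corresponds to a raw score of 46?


raw - median = 46 - 50 = -4
slope * diff = 0.078 * -4 = -0.312
GE = 3.2 + -0.312
GE = 2.888

2.888


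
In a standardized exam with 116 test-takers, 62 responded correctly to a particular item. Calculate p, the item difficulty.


Item difficulty p = number correct / total examinees
p = 62 / 116
p = 0.5345

0.5345


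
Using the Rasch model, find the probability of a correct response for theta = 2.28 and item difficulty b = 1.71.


theta - b = 2.28 - 1.71 = 0.57
exp(-(theta - b)) = exp(-0.57) = 0.5655
P = 1 / (1 + 0.5655)
P = 0.6388

0.6388


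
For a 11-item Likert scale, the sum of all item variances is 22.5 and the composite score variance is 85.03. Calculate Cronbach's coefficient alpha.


alpha = (k/(k-1)) * (1 - sum(si^2)/s_total^2)
= (11/10) * (1 - 22.5/85.03)
alpha = 0.8089

0.8089


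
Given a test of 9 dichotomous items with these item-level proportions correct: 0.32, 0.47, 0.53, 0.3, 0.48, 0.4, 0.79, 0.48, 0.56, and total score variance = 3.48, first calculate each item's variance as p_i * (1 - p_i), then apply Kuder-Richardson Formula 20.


For each item, compute p_i * q_i:
  Item 1: 0.32 * 0.68 = 0.2176
  Item 2: 0.47 * 0.53 = 0.2491
  Item 3: 0.53 * 0.47 = 0.2491
  Item 4: 0.3 * 0.7 = 0.21
  Item 5: 0.48 * 0.52 = 0.2496
  Item 6: 0.4 * 0.6 = 0.24
  Item 7: 0.79 * 0.21 = 0.1659
  Item 8: 0.48 * 0.52 = 0.2496
  Item 9: 0.56 * 0.44 = 0.2464
Sum(p_i * q_i) = 0.2176 + 0.2491 + 0.2491 + 0.21 + 0.2496 + 0.24 + 0.1659 + 0.2496 + 0.2464 = 2.0773
KR-20 = (k/(k-1)) * (1 - Sum(p_i*q_i) / Var_total)
= (9/8) * (1 - 2.0773/3.48)
= 1.125 * 0.4031
KR-20 = 0.4535

0.4535


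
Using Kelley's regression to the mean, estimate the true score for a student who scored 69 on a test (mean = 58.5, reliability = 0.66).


T_est = rxx * X + (1 - rxx) * mean
T_est = 0.66 * 69 + 0.34 * 58.5
T_est = 45.54 + 19.89
T_est = 65.43

65.43


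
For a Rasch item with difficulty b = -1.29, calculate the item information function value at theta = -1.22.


P = 1/(1+exp(-(-1.22--1.29))) = 0.5175
I = P*(1-P) = 0.5175 * 0.4825
I = 0.2497

0.2497


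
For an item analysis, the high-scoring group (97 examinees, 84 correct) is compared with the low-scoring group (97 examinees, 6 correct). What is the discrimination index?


p_upper = 84/97 = 0.866
p_lower = 6/97 = 0.0619
D = 0.866 - 0.0619 = 0.8041

0.8041


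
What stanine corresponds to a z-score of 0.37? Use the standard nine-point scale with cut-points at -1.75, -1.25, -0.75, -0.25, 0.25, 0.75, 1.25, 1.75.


Stanine boundaries: [-1.75, -1.25, -0.75, -0.25, 0.25, 0.75, 1.25, 1.75]
z = 0.37
Check each boundary:
  z >= -1.75 -> could be stanine 2
  z >= -1.25 -> could be stanine 3
  z >= -0.75 -> could be stanine 4
  z >= -0.25 -> could be stanine 5
  z >= 0.25 -> could be stanine 6
  z < 0.75
  z < 1.25
  z < 1.75
Highest qualifying boundary gives stanine = 6

6


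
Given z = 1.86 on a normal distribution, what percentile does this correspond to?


CDF(z) = 0.5 * (1 + erf(z/sqrt(2)))
erf(1.3152) = 0.9371
CDF = 0.9686
Percentile rank = 0.9686 * 100 = 96.86

96.86


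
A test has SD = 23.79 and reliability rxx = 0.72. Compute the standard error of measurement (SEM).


SEM = SD * sqrt(1 - rxx)
SEM = 23.79 * sqrt(1 - 0.72)
SEM = 23.79 * sqrt(0.28) = 23.79 * 0.52915
SEM = 12.5885

12.5885


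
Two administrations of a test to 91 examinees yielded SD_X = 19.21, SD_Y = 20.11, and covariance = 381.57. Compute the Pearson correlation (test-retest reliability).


r = cov(X,Y) / (SD_X * SD_Y)
r = 381.57 / (19.21 * 20.11)
r = 381.57 / 386.3131
r = 0.9877

0.9877


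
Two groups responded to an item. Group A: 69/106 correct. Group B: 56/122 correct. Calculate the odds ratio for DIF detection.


Odds_A = 69/37 = 1.8649
Odds_B = 56/66 = 0.8485
OR = Odds_A / Odds_B = 1.8649 / 0.8485
Exactly, OR = (69 * 66) / (37 * 56) = 4554 / 2072
OR = 2.1979

2.1979


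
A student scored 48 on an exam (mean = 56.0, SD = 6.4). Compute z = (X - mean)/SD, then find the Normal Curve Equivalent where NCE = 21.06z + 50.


z = (X - mean) / SD = (48 - 56.0) / 6.4
z = -8.0 / 6.4
z = -1.25
NCE = NCE = 21.06z + 50
Carry z at full precision (z = -8.0 / 6.4) into the conversion:
NCE = 21.06 * (-8.0 / 6.4) + 50 = -168.48 / 6.4 + 50
NCE = -26.325 + 50
NCE = 23.675

23.675


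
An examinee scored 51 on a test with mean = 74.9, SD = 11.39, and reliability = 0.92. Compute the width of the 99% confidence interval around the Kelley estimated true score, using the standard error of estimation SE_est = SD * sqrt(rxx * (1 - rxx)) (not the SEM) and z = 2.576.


True score estimate = 0.92*51 + 0.08*74.9 = 52.912
SE_est = SD * sqrt(rxx * (1 - rxx)) = 11.39 * sqrt(0.92 * 0.08) = 11.39 * sqrt(0.0736) = 3.09003
CI = T_est +/- z * SE_est, so width = 2 * z * SE_est = 2 * 2.576 * 3.09003
Width = 15.9198

15.9198


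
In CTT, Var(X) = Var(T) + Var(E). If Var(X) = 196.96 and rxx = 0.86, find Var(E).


var_true = rxx * var_obs = 0.86 * 196.96 = 169.3856
var_error = var_obs - var_true
var_error = 196.96 - 169.3856
var_error = 27.5744

27.5744


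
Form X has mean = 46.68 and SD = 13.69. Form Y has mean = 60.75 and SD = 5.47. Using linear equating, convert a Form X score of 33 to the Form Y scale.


slope = SD_Y / SD_X = 5.47 / 13.69 ~ 0.3996
intercept = mean_Y - slope * mean_X = 60.75 - (5.47 / 13.69) * 46.68 ~ 42.0985
Y = slope * X + intercept. To avoid rounding drift from the rounded slope/intercept, evaluate the equivalent form Y = mean_Y + SD_Y * (X - mean_X) / SD_X at full precision:
Y = 60.75 + 5.47 * (33 - 46.68) / 13.69
Y = 60.75 - 5.47 * 13.68 / 13.69
Y = 60.75 - 74.8296 / 13.69
Y = 60.75 - 5.466
Y = 55.284

55.284


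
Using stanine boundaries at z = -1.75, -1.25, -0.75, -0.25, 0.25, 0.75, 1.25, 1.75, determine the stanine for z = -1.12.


Stanine boundaries: [-1.75, -1.25, -0.75, -0.25, 0.25, 0.75, 1.25, 1.75]
z = -1.12
Check each boundary:
  z >= -1.75 -> could be stanine 2
  z >= -1.25 -> could be stanine 3
  z < -0.75
  z < -0.25
  z < 0.25
  z < 0.75
  z < 1.25
  z < 1.75
Highest qualifying boundary gives stanine = 3

3


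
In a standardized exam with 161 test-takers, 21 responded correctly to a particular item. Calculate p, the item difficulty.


Item difficulty p = number correct / total examinees
p = 21 / 161
p = 0.1304

0.1304


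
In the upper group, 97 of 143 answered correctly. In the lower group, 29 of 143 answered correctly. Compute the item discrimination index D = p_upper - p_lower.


p_upper = 97/143 = 0.6783
p_lower = 29/143 = 0.2028
D = 0.6783 - 0.2028 = 0.4755

0.4755


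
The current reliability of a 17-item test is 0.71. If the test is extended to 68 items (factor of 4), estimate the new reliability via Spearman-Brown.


r_new = (n * rxx) / (1 + (n-1) * rxx)
r_new = (4 * 0.71) / (1 + 3 * 0.71)
r_new = 2.84 / 3.13
r_new = 0.9073

0.9073


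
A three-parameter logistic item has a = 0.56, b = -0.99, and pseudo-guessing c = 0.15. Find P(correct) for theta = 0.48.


logit = 0.56*(0.48 - -0.99) = 0.8232
P* = 1/(1 + exp(-0.8232)) = 0.6949
P = 0.15 + (1 - 0.15) * 0.6949
P = 0.7407

0.7407


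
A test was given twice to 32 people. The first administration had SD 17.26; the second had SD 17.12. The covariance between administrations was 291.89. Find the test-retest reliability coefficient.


r = cov(X,Y) / (SD_X * SD_Y)
r = 291.89 / (17.26 * 17.12)
r = 291.89 / 295.4912
r = 0.9878

0.9878


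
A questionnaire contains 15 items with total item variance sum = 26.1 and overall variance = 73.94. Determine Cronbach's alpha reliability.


alpha = (k/(k-1)) * (1 - sum(si^2)/s_total^2)
= (15/14) * (1 - 26.1/73.94)
alpha = 0.6932

0.6932


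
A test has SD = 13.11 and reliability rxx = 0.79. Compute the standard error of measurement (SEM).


SEM = SD * sqrt(1 - rxx)
SEM = 13.11 * sqrt(1 - 0.79)
SEM = 13.11 * sqrt(0.21) = 13.11 * 0.458258
SEM = 6.0078

6.0078


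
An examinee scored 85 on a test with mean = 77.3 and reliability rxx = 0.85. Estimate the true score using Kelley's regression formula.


T_est = rxx * X + (1 - rxx) * mean
T_est = 0.85 * 85 + 0.15 * 77.3
T_est = 72.25 + 11.595
T_est = 83.845

83.845


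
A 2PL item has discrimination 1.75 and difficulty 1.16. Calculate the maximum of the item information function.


For 2PL, max info at theta = b = 1.16
I_max = a^2 / 4 = 1.75^2 / 4
= 3.0625 / 4
I_max = 0.7656

0.7656


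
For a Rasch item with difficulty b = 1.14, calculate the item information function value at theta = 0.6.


P = 1/(1+exp(-(0.6-1.14))) = 0.3682
I = P*(1-P) = 0.3682 * 0.6318
I = 0.2326

0.2326


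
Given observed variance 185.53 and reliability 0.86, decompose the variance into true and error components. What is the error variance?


var_true = rxx * var_obs = 0.86 * 185.53 = 159.5558
var_error = var_obs - var_true
var_error = 185.53 - 159.5558
var_error = 25.9742

25.9742


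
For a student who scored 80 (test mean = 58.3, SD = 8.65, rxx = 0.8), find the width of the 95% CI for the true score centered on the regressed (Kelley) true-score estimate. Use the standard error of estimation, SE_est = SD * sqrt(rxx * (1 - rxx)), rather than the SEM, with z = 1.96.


True score estimate = 0.8*80 + 0.2*58.3 = 75.66
SE_est = SD * sqrt(rxx * (1 - rxx)) = 8.65 * sqrt(0.8 * 0.2) = 8.65 * sqrt(0.16) = 3.46
CI = T_est +/- z * SE_est, so width = 2 * z * SE_est = 2 * 1.96 * 3.46
Width = 13.5632

13.5632


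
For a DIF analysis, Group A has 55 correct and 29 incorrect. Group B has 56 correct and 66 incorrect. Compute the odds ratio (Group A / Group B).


Odds_A = 55/29 = 1.8966
Odds_B = 56/66 = 0.8485
OR = Odds_A / Odds_B = 1.8966 / 0.8485
Exactly, OR = (55 * 66) / (29 * 56) = 3630 / 1624
OR = 2.2352

2.2352


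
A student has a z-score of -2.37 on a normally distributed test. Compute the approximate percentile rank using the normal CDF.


CDF(z) = 0.5 * (1 + erf(z/sqrt(2)))
erf(-1.6758) = -0.9822
CDF = 0.0089
Percentile rank = 0.0089 * 100 = 0.89

0.89


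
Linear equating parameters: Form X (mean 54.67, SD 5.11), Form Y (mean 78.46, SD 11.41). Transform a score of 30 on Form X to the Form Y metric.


slope = SD_Y / SD_X = 11.41 / 5.11 ~ 2.2329
intercept = mean_Y - slope * mean_X = 78.46 - (11.41 / 5.11) * 54.67 ~ -43.6114
Y = slope * X + intercept. To avoid rounding drift from the rounded slope/intercept, evaluate the equivalent form Y = mean_Y + SD_Y * (X - mean_X) / SD_X at full precision:
Y = 78.46 + 11.41 * (30 - 54.67) / 5.11
Y = 78.46 - 11.41 * 24.67 / 5.11
Y = 78.46 - 281.4847 / 5.11
Y = 78.46 - 55.0851
Y = 23.3749

23.3749


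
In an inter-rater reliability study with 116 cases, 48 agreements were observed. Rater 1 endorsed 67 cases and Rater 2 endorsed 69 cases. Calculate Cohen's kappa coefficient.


P_o = 48/116 = 0.413793
P_e = (67*69 + 49*47) / 13456 = 0.514715
kappa = (P_o - P_e) / (1 - P_e)
kappa = (0.413793 - 0.514715) / (1 - 0.514715)
kappa = -0.208

-0.208


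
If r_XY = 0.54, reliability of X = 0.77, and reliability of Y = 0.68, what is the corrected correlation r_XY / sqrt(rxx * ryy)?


r_corrected = rxy / sqrt(rxx * ryy)
= 0.54 / sqrt(0.77 * 0.68)
= 0.54 / sqrt(0.5236)
= 0.54 / 0.723602
r_corrected = 0.7463

0.7463


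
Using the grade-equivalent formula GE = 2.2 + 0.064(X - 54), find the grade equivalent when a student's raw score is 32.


raw - median = 32 - 54 = -22
slope * diff = 0.064 * -22 = -1.408
GE = 2.2 + -1.408
GE = 0.792

0.792


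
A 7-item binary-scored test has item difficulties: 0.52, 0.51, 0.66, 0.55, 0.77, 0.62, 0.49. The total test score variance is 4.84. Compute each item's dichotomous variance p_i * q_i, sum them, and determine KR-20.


For each item, compute p_i * q_i:
  Item 1: 0.52 * 0.48 = 0.2496
  Item 2: 0.51 * 0.49 = 0.2499
  Item 3: 0.66 * 0.34 = 0.2244
  Item 4: 0.55 * 0.45 = 0.2475
  Item 5: 0.77 * 0.23 = 0.1771
  Item 6: 0.62 * 0.38 = 0.2356
  Item 7: 0.49 * 0.51 = 0.2499
Sum(p_i * q_i) = 0.2496 + 0.2499 + 0.2244 + 0.2475 + 0.1771 + 0.2356 + 0.2499 = 1.634
KR-20 = (k/(k-1)) * (1 - Sum(p_i*q_i) / Var_total)
= (7/6) * (1 - 1.634/4.84)
= 1.1667 * 0.6624
KR-20 = 0.7728

0.7728


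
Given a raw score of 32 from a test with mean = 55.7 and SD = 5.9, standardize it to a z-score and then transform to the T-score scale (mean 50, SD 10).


z = (X - mean) / SD = (32 - 55.7) / 5.9
z = -23.7 / 5.9
z = -4.0169
T-score = T = 50 + 10z
Carry z at full precision (z = -23.7 / 5.9) into the conversion:
T-score = 50 + 10 * (-23.7 / 5.9) = 50 + -237 / 5.9
T-score = 50 + -40.1695
T-score = 9.8305

9.8305


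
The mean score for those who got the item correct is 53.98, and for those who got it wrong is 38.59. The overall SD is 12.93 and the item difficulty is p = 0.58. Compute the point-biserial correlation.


q = 1 - p = 0.42
rpb = ((M1 - M0) / SD) * sqrt(p * q)
rpb = ((53.98 - 38.59) / 12.93) * sqrt(0.58 * 0.42)
rpb = 0.5875

0.5875


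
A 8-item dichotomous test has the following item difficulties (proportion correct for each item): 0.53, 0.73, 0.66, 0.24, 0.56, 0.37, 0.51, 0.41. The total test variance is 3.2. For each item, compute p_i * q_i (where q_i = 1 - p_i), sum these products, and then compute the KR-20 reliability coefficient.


For each item, compute p_i * q_i:
  Item 1: 0.53 * 0.47 = 0.2491
  Item 2: 0.73 * 0.27 = 0.1971
  Item 3: 0.66 * 0.34 = 0.2244
  Item 4: 0.24 * 0.76 = 0.1824
  Item 5: 0.56 * 0.44 = 0.2464
  Item 6: 0.37 * 0.63 = 0.2331
  Item 7: 0.51 * 0.49 = 0.2499
  Item 8: 0.41 * 0.59 = 0.2419
Sum(p_i * q_i) = 0.2491 + 0.1971 + 0.2244 + 0.1824 + 0.2464 + 0.2331 + 0.2499 + 0.2419 = 1.8243
KR-20 = (k/(k-1)) * (1 - Sum(p_i*q_i) / Var_total)
= (8/7) * (1 - 1.8243/3.2)
= 1.1429 * 0.4299
KR-20 = 0.4913

0.4913


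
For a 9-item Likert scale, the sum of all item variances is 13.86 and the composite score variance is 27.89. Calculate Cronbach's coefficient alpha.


alpha = (k/(k-1)) * (1 - sum(si^2)/s_total^2)
= (9/8) * (1 - 13.86/27.89)
alpha = 0.5659

0.5659


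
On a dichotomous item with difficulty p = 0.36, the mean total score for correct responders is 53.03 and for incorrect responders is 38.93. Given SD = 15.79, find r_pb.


q = 1 - p = 0.64
rpb = ((M1 - M0) / SD) * sqrt(p * q)
rpb = ((53.03 - 38.93) / 15.79) * sqrt(0.36 * 0.64)
rpb = 0.4286

0.4286
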